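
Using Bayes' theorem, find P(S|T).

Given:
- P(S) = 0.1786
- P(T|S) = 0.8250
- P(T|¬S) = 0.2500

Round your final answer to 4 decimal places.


Bayes' theorem: P(S|T) = P(T|S) × P(S) / P(T)

Step 1: Calculate P(T) using law of total probability
P(T) = P(T|S)P(S) + P(T|¬S)P(¬S)
     = 0.8250 × 0.1786 + 0.2500 × 0.8214
     = 0.14734500 + 0.20535000
     = 0.35269500

Step 2: Apply Bayes' theorem
P(S|T) = P(T|S) × P(S) / P(T)
       = 0.14734500 / 0.35269500
       = 0.4178


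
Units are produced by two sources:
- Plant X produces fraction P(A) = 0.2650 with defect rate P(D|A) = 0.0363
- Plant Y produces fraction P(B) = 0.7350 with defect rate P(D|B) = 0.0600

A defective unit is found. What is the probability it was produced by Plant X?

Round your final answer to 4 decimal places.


Let A = from Plant X, D = defective

Given:
- P(A) = 0.2650, P(B) = 0.7350
- P(D|A) = 0.0363, P(D|B) = 0.0600

Step 1: Find P(D)
P(D) = P(D|A)P(A) + P(D|B)P(B)
     = 0.0363 × 0.2650 + 0.0600 × 0.7350
     = 0.00961950 + 0.04410000
     = 0.05371950

Step 2: Apply Bayes' theorem
P(A|D) = P(D|A)P(A) / P(D)
       = 0.00961950 / 0.05371950
       = 0.1791


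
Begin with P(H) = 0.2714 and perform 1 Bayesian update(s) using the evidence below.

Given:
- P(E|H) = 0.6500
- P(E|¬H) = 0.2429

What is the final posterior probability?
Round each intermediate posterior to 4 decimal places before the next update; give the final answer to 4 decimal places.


Sequential Bayesian updating:

Initial prior: P(H) = 0.2714

Update 1:
  P(E) = 0.6500 × 0.2714 + 0.2429 × 0.7286 = 0.17641000 + 0.17697694 = 0.35338694
  P(H|E) = 0.17641000 / 0.35338694 = 0.4992

Final posterior: 0.4992


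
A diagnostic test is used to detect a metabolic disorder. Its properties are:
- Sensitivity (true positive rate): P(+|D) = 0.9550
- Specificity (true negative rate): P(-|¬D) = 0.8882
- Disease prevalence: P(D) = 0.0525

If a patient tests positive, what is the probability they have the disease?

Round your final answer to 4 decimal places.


Let D = has disease, + = positive test

Given:
- P(D) = 0.0525 (prevalence)
- P(+|D) = 0.9550 (sensitivity)
- P(-|¬D) = 0.8882 (specificity)
- P(+|¬D) = 0.1118 (false positive rate = 1 - specificity)

Step 1: Find P(+)
P(+) = P(+|D)P(D) + P(+|¬D)P(¬D)
     = 0.9550 × 0.0525 + 0.1118 × 0.9475
     = 0.05013750 + 0.10593050
     = 0.15606800

Step 2: Apply Bayes' theorem for P(D|+)
P(D|+) = P(+|D)P(D) / P(+)
       = 0.05013750 / 0.15606800
       = 0.3213


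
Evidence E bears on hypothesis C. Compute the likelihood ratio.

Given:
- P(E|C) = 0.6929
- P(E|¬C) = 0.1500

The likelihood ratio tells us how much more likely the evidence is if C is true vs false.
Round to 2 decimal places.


Likelihood Ratio (LR) = P(E|C) / P(E|¬C)

LR = 0.6929 / 0.1500
   = 4.62

The evidence is 4.62 times more likely if C is true than if C is false.
LR > 1, so observing E raises the odds in favor of C.


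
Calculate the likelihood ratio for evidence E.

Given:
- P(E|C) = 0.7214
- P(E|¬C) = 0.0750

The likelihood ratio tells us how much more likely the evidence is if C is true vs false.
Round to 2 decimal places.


Likelihood Ratio (LR) = P(E|C) / P(E|¬C)

LR = 0.7214 / 0.0750
   = 9.62

The evidence is 9.62 times more likely if C is true than if C is false.
Since LR > 1, the evidence supports C over ¬C.


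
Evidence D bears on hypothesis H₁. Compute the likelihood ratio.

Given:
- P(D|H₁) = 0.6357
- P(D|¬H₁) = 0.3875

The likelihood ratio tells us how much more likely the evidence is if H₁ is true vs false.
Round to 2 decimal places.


Likelihood Ratio (LR) = P(D|H₁) / P(D|¬H₁)

LR = 0.6357 / 0.3875
   = 1.64

The evidence is 1.64 times more likely if H₁ is true than if H₁ is false.
LR > 1, so observing D raises the odds in favor of H₁.


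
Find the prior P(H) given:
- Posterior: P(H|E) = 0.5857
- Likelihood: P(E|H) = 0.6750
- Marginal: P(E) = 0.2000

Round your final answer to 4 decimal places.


From Bayes' theorem: P(H|E) = P(E|H) × P(H) / P(E)

Rearranging for P(H):
P(H) = P(H|E) × P(E) / P(E|H)
     = 0.5857 × 0.2000 / 0.6750
     = 0.11714000 / 0.6750
     = 0.1735


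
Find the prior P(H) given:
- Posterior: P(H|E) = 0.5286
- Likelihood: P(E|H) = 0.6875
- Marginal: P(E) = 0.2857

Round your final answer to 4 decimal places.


From Bayes' theorem: P(H|E) = P(E|H) × P(H) / P(E)

Rearranging for P(H):
P(H) = P(H|E) × P(E) / P(E|H)
     = 0.5286 × 0.2857 / 0.6875
     = 0.15102102 / 0.6875
     = 0.2197


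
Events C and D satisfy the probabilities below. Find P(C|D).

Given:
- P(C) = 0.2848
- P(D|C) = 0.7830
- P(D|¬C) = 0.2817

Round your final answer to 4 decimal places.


Bayes' theorem: P(C|D) = P(D|C) × P(C) / P(D)

Step 1: Calculate P(D) using law of total probability
P(D) = P(D|C)P(C) + P(D|¬C)P(¬C)
     = 0.7830 × 0.2848 + 0.2817 × 0.7152
     = 0.22299840 + 0.20147184
     = 0.42447024

Step 2: Apply Bayes' theorem
P(C|D) = P(D|C) × P(C) / P(D)
       = 0.22299840 / 0.42447024
       = 0.5254


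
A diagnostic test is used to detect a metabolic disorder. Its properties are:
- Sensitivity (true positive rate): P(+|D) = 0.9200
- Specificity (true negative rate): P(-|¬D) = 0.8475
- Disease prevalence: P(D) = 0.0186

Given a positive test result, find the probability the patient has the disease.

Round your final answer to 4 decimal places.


Let D = has disease, + = positive test

Given:
- P(D) = 0.0186 (prevalence)
- P(+|D) = 0.9200 (sensitivity)
- P(-|¬D) = 0.8475 (specificity)
- P(+|¬D) = 0.1525 (false positive rate = 1 - specificity)

Step 1: Find P(+)
P(+) = P(+|D)P(D) + P(+|¬D)P(¬D)
     = 0.9200 × 0.0186 + 0.1525 × 0.9814
     = 0.01711200 + 0.14966350
     = 0.16677550

Step 2: Apply Bayes' theorem for P(D|+)
P(D|+) = P(+|D)P(D) / P(+)
       = 0.01711200 / 0.16677550
       = 0.1026


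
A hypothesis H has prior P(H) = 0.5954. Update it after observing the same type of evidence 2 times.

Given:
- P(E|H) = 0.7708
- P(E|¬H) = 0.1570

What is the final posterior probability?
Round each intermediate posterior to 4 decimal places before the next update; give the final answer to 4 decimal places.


Sequential Bayesian updating:

Initial prior: P(H) = 0.5954

Update 1:
  P(E) = 0.7708 × 0.5954 + 0.1570 × 0.4046 = 0.45893432 + 0.06352220 = 0.52245652
  P(H|E) = 0.45893432 / 0.52245652 = 0.8784

Update 2:
  P(E) = 0.7708 × 0.8784 + 0.1570 × 0.1216 = 0.67707072 + 0.01909120 = 0.69616192
  P(H|E) = 0.67707072 / 0.69616192 = 0.9726

Final posterior: 0.9726


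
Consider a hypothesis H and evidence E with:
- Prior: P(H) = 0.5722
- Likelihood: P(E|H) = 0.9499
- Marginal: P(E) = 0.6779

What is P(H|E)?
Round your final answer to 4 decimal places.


Using Bayes' theorem:

P(H|E) = P(E|H) × P(H) / P(E)
       = 0.9499 × 0.5722 / 0.6779
       = 0.54353278 / 0.6779
       = 0.8018

The evidence strengthens our belief in H.
Prior: 0.5722 → Posterior: 0.8018


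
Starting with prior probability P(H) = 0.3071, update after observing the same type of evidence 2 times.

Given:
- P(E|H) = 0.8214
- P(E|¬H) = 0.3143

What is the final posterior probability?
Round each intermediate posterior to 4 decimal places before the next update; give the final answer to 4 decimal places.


Sequential Bayesian updating:

Initial prior: P(H) = 0.3071

Update 1:
  P(E) = 0.8214 × 0.3071 + 0.3143 × 0.6929 = 0.25225194 + 0.21777847 = 0.47003041
  P(H|E) = 0.25225194 / 0.47003041 = 0.5367

Update 2:
  P(E) = 0.8214 × 0.5367 + 0.3143 × 0.4633 = 0.44084538 + 0.14561519 = 0.58646057
  P(H|E) = 0.44084538 / 0.58646057 = 0.7517

Final posterior: 0.7517


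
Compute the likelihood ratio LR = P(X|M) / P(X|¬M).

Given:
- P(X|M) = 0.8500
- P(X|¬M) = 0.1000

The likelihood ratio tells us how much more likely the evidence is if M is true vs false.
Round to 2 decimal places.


Likelihood Ratio (LR) = P(X|M) / P(X|¬M)

LR = 0.8500 / 0.1000
   = 8.50

The evidence is 8.50 times more likely if M is true than if M is false.
Since LR > 1, the evidence supports M over ¬M.


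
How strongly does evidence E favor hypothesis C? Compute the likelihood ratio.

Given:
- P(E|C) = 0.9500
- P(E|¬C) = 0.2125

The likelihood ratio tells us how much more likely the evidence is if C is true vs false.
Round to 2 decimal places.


Likelihood Ratio (LR) = P(E|C) / P(E|¬C)

LR = 0.9500 / 0.2125
   = 4.47

The evidence is 4.47 times more likely if C is true than if C is false.
LR > 1, so observing E raises the odds in favor of C.


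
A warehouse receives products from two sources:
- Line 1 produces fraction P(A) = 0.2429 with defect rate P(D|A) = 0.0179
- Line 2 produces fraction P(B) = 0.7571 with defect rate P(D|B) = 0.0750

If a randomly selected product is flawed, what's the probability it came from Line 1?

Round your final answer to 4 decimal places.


Let A = from Line 1, D = flawed

Given:
- P(A) = 0.2429, P(B) = 0.7571
- P(D|A) = 0.0179, P(D|B) = 0.0750

Step 1: Find P(D)
P(D) = P(D|A)P(A) + P(D|B)P(B)
     = 0.0179 × 0.2429 + 0.0750 × 0.7571
     = 0.00434791 + 0.05678250
     = 0.06113041

Step 2: Apply Bayes' theorem
P(A|D) = P(D|A)P(A) / P(D)
       = 0.00434791 / 0.06113041
       = 0.0711


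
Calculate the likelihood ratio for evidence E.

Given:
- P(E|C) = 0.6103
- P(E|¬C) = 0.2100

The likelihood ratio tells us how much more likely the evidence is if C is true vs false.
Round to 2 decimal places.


Likelihood Ratio (LR) = P(E|C) / P(E|¬C)

LR = 0.6103 / 0.2100
   = 2.91

The evidence is 2.91 times more likely if C is true than if C is false.
Because LR exceeds 1, E is evidence for C.


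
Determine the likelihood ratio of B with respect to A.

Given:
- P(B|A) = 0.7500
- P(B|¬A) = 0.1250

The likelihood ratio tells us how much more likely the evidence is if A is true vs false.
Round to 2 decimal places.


Likelihood Ratio (LR) = P(B|A) / P(B|¬A)

LR = 0.7500 / 0.1250
   = 6.00

The evidence is 6.00 times more likely if A is true than if A is false.
Because LR exceeds 1, B is evidence for A.


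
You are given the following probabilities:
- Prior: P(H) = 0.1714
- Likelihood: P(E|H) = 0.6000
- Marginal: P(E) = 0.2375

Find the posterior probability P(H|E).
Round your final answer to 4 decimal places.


Using Bayes' theorem:

P(H|E) = P(E|H) × P(H) / P(E)
       = 0.6000 × 0.1714 / 0.2375
       = 0.10284000 / 0.2375
       = 0.4330

The evidence strengthens our belief in H.
Prior: 0.1714 → Posterior: 0.4330


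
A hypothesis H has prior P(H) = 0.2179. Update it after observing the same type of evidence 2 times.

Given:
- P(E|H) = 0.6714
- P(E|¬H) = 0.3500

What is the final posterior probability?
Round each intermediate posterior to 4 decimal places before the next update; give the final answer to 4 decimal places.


Sequential Bayesian updating:

Initial prior: P(H) = 0.2179

Update 1:
  P(E) = 0.6714 × 0.2179 + 0.3500 × 0.7821 = 0.14629806 + 0.27373500 = 0.42003306
  P(H|E) = 0.14629806 / 0.42003306 = 0.3483

Update 2:
  P(E) = 0.6714 × 0.3483 + 0.3500 × 0.6517 = 0.23384862 + 0.22809500 = 0.46194362
  P(H|E) = 0.23384862 / 0.46194362 = 0.5062

Final posterior: 0.5062


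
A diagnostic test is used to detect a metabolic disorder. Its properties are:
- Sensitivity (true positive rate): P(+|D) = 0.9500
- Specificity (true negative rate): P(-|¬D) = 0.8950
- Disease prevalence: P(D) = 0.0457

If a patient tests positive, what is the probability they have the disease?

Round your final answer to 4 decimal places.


Let D = has disease, + = positive test

Given:
- P(D) = 0.0457 (prevalence)
- P(+|D) = 0.9500 (sensitivity)
- P(-|¬D) = 0.8950 (specificity)
- P(+|¬D) = 0.1050 (false positive rate = 1 - specificity)

Step 1: Find P(+)
P(+) = P(+|D)P(D) + P(+|¬D)P(¬D)
     = 0.9500 × 0.0457 + 0.1050 × 0.9543
     = 0.04341500 + 0.10020150
     = 0.14361650

Step 2: Apply Bayes' theorem for P(D|+)
P(D|+) = P(+|D)P(D) / P(+)
       = 0.04341500 / 0.14361650
       = 0.3023


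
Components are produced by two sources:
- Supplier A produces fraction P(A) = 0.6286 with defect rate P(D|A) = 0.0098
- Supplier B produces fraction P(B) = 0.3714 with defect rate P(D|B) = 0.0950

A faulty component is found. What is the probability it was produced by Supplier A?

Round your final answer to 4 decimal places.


Let A = from Supplier A, D = faulty

Given:
- P(A) = 0.6286, P(B) = 0.3714
- P(D|A) = 0.0098, P(D|B) = 0.0950

Step 1: Find P(D)
P(D) = P(D|A)P(A) + P(D|B)P(B)
     = 0.0098 × 0.6286 + 0.0950 × 0.3714
     = 0.00616028 + 0.03528300
     = 0.04144328

Step 2: Apply Bayes' theorem
P(A|D) = P(D|A)P(A) / P(D)
       = 0.00616028 / 0.04144328
       = 0.1486


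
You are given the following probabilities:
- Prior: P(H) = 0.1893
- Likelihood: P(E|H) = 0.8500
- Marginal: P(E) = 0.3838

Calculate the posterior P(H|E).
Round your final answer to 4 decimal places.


Using Bayes' theorem:

P(H|E) = P(E|H) × P(H) / P(E)
       = 0.8500 × 0.1893 / 0.3838
       = 0.16090500 / 0.3838
       = 0.4192

The evidence strengthens our belief in H.
Prior: 0.1893 → Posterior: 0.4192


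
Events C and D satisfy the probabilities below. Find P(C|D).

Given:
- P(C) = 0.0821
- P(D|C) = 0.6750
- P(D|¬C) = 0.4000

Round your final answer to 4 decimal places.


Bayes' theorem: P(C|D) = P(D|C) × P(C) / P(D)

Step 1: Calculate P(D) using law of total probability
P(D) = P(D|C)P(C) + P(D|¬C)P(¬C)
     = 0.6750 × 0.0821 + 0.4000 × 0.9179
     = 0.05541750 + 0.36716000
     = 0.42257750

Step 2: Apply Bayes' theorem
P(C|D) = P(D|C) × P(C) / P(D)
       = 0.05541750 / 0.42257750
       = 0.1311


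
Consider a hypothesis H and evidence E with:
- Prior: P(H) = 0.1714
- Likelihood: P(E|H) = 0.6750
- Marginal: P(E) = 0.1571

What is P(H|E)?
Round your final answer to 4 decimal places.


Using Bayes' theorem:

P(H|E) = P(E|H) × P(H) / P(E)
       = 0.6750 × 0.1714 / 0.1571
       = 0.11569500 / 0.1571
       = 0.7364

The evidence strengthens our belief in H.
Prior: 0.1714 → Posterior: 0.7364


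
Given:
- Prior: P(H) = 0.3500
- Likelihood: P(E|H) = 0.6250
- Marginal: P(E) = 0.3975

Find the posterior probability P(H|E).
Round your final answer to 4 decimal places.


Using Bayes' theorem:

P(H|E) = P(E|H) × P(H) / P(E)
       = 0.6250 × 0.3500 / 0.3975
       = 0.21875000 / 0.3975
       = 0.5503

The evidence strengthens our belief in H.
Prior: 0.3500 → Posterior: 0.5503


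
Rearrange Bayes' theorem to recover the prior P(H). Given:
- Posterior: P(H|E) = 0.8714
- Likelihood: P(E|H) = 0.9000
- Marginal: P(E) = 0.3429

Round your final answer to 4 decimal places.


From Bayes' theorem: P(H|E) = P(E|H) × P(H) / P(E)

Rearranging for P(H):
P(H) = P(H|E) × P(E) / P(E|H)
     = 0.8714 × 0.3429 / 0.9000
     = 0.29880306 / 0.9000
     = 0.3320


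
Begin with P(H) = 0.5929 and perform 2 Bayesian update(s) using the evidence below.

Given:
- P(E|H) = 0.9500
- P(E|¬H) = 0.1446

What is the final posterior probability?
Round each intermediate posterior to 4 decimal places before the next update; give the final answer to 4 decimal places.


Sequential Bayesian updating:

Initial prior: P(H) = 0.5929

Update 1:
  P(E) = 0.9500 × 0.5929 + 0.1446 × 0.4071 = 0.56325500 + 0.05886666 = 0.62212166
  P(H|E) = 0.56325500 / 0.62212166 = 0.9054

Update 2:
  P(E) = 0.9500 × 0.9054 + 0.1446 × 0.0946 = 0.86013000 + 0.01367916 = 0.87380916
  P(H|E) = 0.86013000 / 0.87380916 = 0.9843

Final posterior: 0.9843


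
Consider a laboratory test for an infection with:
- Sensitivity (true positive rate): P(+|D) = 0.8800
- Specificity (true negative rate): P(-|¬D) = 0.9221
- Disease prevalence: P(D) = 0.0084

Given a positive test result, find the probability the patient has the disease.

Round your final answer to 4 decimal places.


Let D = has disease, + = positive test

Given:
- P(D) = 0.0084 (prevalence)
- P(+|D) = 0.8800 (sensitivity)
- P(-|¬D) = 0.9221 (specificity)
- P(+|¬D) = 0.0779 (false positive rate = 1 - specificity)

Step 1: Find P(+)
P(+) = P(+|D)P(D) + P(+|¬D)P(¬D)
     = 0.8800 × 0.0084 + 0.0779 × 0.9916
     = 0.00739200 + 0.07724564
     = 0.08463764

Step 2: Apply Bayes' theorem for P(D|+)
P(D|+) = P(+|D)P(D) / P(+)
       = 0.00739200 / 0.08463764
       = 0.0873


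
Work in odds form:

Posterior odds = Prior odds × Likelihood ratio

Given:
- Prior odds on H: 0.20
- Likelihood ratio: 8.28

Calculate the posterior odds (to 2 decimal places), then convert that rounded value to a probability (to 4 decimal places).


Step 1: Calculate posterior odds
Posterior odds = Prior odds × LR
               = 0.20 × 8.28
               = 1.66

Step 2: Convert to probability
P(H|E) = Posterior odds / (1 + Posterior odds)
       = 1.66 / (1 + 1.66)
       = 1.66 / 2.66
       = 0.6241

The evidence increased P(H) from 0.1667 to 0.6241.


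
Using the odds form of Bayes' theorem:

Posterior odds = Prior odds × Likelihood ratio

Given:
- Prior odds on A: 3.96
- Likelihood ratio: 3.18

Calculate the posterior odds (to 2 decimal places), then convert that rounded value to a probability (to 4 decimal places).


Step 1: Calculate posterior odds
Posterior odds = Prior odds × LR
               = 3.96 × 3.18
               = 12.59

Step 2: Convert to probability
P(A|E) = Posterior odds / (1 + Posterior odds)
       = 12.59 / (1 + 12.59)
       = 12.59 / 13.59
       = 0.9264

The evidence increased P(A) from 0.7984 to 0.9264.


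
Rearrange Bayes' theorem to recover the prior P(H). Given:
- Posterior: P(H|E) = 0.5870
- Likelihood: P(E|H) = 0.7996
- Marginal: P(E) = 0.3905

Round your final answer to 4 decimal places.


From Bayes' theorem: P(H|E) = P(E|H) × P(H) / P(E)

Rearranging for P(H):
P(H) = P(H|E) × P(E) / P(E|H)
     = 0.5870 × 0.3905 / 0.7996
     = 0.22922350 / 0.7996
     = 0.2867


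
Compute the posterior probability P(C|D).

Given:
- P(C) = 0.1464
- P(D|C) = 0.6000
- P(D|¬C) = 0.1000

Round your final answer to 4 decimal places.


Bayes' theorem: P(C|D) = P(D|C) × P(C) / P(D)

Step 1: Calculate P(D) using law of total probability
P(D) = P(D|C)P(C) + P(D|¬C)P(¬C)
     = 0.6000 × 0.1464 + 0.1000 × 0.8536
     = 0.08784000 + 0.08536000
     = 0.17320000

Step 2: Apply Bayes' theorem
P(C|D) = P(D|C) × P(C) / P(D)
       = 0.08784000 / 0.17320000
       = 0.5072


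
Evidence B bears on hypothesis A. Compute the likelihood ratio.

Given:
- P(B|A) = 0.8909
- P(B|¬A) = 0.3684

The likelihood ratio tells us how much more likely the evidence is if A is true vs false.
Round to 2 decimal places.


Likelihood Ratio (LR) = P(B|A) / P(B|¬A)

LR = 0.8909 / 0.3684
   = 2.42

The evidence is 2.42 times more likely if A is true than if A is false.
Because LR exceeds 1, B is evidence for A.


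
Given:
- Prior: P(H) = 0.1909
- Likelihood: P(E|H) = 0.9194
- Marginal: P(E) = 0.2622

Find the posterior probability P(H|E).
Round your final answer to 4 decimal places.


Using Bayes' theorem:

P(H|E) = P(E|H) × P(H) / P(E)
       = 0.9194 × 0.1909 / 0.2622
       = 0.17551346 / 0.2622
       = 0.6694

The evidence strengthens our belief in H.
Prior: 0.1909 → Posterior: 0.6694


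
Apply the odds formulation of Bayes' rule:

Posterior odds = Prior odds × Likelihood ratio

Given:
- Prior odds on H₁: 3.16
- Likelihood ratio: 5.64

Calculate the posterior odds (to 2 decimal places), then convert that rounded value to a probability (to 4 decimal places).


Step 1: Calculate posterior odds
Posterior odds = Prior odds × LR
               = 3.16 × 5.64
               = 17.82

Step 2: Convert to probability
P(H₁|E) = Posterior odds / (1 + Posterior odds)
       = 17.82 / (1 + 17.82)
       = 17.82 / 18.82
       = 0.9469

The evidence increased P(H₁) from 0.7596 to 0.9469.


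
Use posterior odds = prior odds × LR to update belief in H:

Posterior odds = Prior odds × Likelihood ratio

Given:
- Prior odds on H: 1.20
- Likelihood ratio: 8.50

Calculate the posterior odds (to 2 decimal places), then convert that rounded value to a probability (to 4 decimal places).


Step 1: Calculate posterior odds
Posterior odds = Prior odds × LR
               = 1.20 × 8.50
               = 10.20

Step 2: Convert to probability
P(H|E) = Posterior odds / (1 + Posterior odds)
       = 10.20 / (1 + 10.20)
       = 10.20 / 11.20
       = 0.9107

The evidence increased P(H) from 0.5455 to 0.9107.


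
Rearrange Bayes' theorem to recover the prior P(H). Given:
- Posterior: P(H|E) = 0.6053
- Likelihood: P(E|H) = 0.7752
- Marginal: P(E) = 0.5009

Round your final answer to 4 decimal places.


From Bayes' theorem: P(H|E) = P(E|H) × P(H) / P(E)

Rearranging for P(H):
P(H) = P(H|E) × P(E) / P(E|H)
     = 0.6053 × 0.5009 / 0.7752
     = 0.30319477 / 0.7752
     = 0.3911


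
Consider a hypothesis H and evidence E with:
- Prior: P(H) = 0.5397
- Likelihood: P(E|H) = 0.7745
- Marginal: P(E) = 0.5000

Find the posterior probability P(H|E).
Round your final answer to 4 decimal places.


Using Bayes' theorem:

P(H|E) = P(E|H) × P(H) / P(E)
       = 0.7745 × 0.5397 / 0.5000
       = 0.41799765 / 0.5000
       = 0.8360

The evidence strengthens our belief in H.
Prior: 0.5397 → Posterior: 0.8360


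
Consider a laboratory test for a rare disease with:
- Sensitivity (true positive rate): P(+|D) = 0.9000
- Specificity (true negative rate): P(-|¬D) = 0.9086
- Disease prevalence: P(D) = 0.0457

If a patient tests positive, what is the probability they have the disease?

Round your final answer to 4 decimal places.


Let D = has disease, + = positive test

Given:
- P(D) = 0.0457 (prevalence)
- P(+|D) = 0.9000 (sensitivity)
- P(-|¬D) = 0.9086 (specificity)
- P(+|¬D) = 0.0914 (false positive rate = 1 - specificity)

Step 1: Find P(+)
P(+) = P(+|D)P(D) + P(+|¬D)P(¬D)
     = 0.9000 × 0.0457 + 0.0914 × 0.9543
     = 0.04113000 + 0.08722302
     = 0.12835302

Step 2: Apply Bayes' theorem for P(D|+)
P(D|+) = P(+|D)P(D) / P(+)
       = 0.04113000 / 0.12835302
       = 0.3204


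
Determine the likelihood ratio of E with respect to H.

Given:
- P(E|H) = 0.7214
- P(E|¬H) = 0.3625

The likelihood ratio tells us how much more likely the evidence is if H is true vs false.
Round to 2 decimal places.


Likelihood Ratio (LR) = P(E|H) / P(E|¬H)

LR = 0.7214 / 0.3625
   = 1.99

The evidence is 1.99 times more likely if H is true than if H is false.
LR > 1, so observing E raises the odds in favor of H.


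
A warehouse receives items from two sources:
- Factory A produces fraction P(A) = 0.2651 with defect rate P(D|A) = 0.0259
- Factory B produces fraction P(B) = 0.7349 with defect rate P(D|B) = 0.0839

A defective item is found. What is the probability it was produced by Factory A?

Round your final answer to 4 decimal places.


Let A = from Factory A, D = defective

Given:
- P(A) = 0.2651, P(B) = 0.7349
- P(D|A) = 0.0259, P(D|B) = 0.0839

Step 1: Find P(D)
P(D) = P(D|A)P(A) + P(D|B)P(B)
     = 0.0259 × 0.2651 + 0.0839 × 0.7349
     = 0.00686609 + 0.06165811
     = 0.06852420

Step 2: Apply Bayes' theorem
P(A|D) = P(D|A)P(A) / P(D)
       = 0.00686609 / 0.06852420
       = 0.1002


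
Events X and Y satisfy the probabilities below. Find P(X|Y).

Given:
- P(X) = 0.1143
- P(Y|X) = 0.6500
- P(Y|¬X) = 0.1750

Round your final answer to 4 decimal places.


Bayes' theorem: P(X|Y) = P(Y|X) × P(X) / P(Y)

Step 1: Calculate P(Y) using law of total probability
P(Y) = P(Y|X)P(X) + P(Y|¬X)P(¬X)
     = 0.6500 × 0.1143 + 0.1750 × 0.8857
     = 0.07429500 + 0.15499750
     = 0.22929250

Step 2: Apply Bayes' theorem
P(X|Y) = P(Y|X) × P(X) / P(Y)
       = 0.07429500 / 0.22929250
       = 0.3240


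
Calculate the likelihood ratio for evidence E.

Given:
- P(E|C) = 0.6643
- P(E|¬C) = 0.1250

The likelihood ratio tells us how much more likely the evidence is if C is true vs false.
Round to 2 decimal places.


Likelihood Ratio (LR) = P(E|C) / P(E|¬C)

LR = 0.6643 / 0.1250
   = 5.31

The evidence is 5.31 times more likely if C is true than if C is false.
LR > 1, so observing E raises the odds in favor of C.


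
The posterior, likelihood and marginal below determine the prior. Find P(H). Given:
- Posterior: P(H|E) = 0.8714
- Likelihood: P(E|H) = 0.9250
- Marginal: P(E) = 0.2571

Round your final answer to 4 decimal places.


From Bayes' theorem: P(H|E) = P(E|H) × P(H) / P(E)

Rearranging for P(H):
P(H) = P(H|E) × P(E) / P(E|H)
     = 0.8714 × 0.2571 / 0.9250
     = 0.22403694 / 0.9250
     = 0.2422


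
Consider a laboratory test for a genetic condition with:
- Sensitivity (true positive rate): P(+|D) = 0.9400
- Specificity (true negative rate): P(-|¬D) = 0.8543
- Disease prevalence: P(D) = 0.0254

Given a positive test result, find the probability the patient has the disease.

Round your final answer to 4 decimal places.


Let D = has disease, + = positive test

Given:
- P(D) = 0.0254 (prevalence)
- P(+|D) = 0.9400 (sensitivity)
- P(-|¬D) = 0.8543 (specificity)
- P(+|¬D) = 0.1457 (false positive rate = 1 - specificity)

Step 1: Find P(+)
P(+) = P(+|D)P(D) + P(+|¬D)P(¬D)
     = 0.9400 × 0.0254 + 0.1457 × 0.9746
     = 0.02387600 + 0.14199922
     = 0.16587522

Step 2: Apply Bayes' theorem for P(D|+)
P(D|+) = P(+|D)P(D) / P(+)
       = 0.02387600 / 0.16587522
       = 0.1439


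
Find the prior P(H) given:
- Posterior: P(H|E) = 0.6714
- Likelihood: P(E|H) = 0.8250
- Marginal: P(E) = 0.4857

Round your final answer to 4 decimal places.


From Bayes' theorem: P(H|E) = P(E|H) × P(H) / P(E)

Rearranging for P(H):
P(H) = P(H|E) × P(E) / P(E|H)
     = 0.6714 × 0.4857 / 0.8250
     = 0.32609898 / 0.8250
     = 0.3953


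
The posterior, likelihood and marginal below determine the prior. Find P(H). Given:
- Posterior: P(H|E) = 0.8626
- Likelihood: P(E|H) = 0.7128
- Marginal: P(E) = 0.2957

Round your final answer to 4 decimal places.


From Bayes' theorem: P(H|E) = P(E|H) × P(H) / P(E)

Rearranging for P(H):
P(H) = P(H|E) × P(E) / P(E|H)
     = 0.8626 × 0.2957 / 0.7128
     = 0.25507082 / 0.7128
     = 0.3578


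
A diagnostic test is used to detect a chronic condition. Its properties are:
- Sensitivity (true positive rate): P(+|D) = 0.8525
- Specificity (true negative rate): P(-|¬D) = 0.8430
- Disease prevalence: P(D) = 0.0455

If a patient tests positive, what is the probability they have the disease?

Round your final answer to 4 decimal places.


Let D = has disease, + = positive test

Given:
- P(D) = 0.0455 (prevalence)
- P(+|D) = 0.8525 (sensitivity)
- P(-|¬D) = 0.8430 (specificity)
- P(+|¬D) = 0.1570 (false positive rate = 1 - specificity)

Step 1: Find P(+)
P(+) = P(+|D)P(D) + P(+|¬D)P(¬D)
     = 0.8525 × 0.0455 + 0.1570 × 0.9545
     = 0.03878875 + 0.14985650
     = 0.18864525

Step 2: Apply Bayes' theorem for P(D|+)
P(D|+) = P(+|D)P(D) / P(+)
       = 0.03878875 / 0.18864525
       = 0.2056


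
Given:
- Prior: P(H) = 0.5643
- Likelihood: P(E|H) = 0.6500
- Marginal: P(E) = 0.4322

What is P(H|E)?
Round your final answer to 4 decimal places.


Using Bayes' theorem:

P(H|E) = P(E|H) × P(H) / P(E)
       = 0.6500 × 0.5643 / 0.4322
       = 0.36679500 / 0.4322
       = 0.8487

The evidence strengthens our belief in H.
Prior: 0.5643 → Posterior: 0.8487


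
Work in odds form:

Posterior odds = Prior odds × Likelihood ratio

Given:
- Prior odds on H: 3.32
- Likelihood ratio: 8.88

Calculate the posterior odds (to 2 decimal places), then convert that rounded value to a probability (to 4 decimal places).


Step 1: Calculate posterior odds
Posterior odds = Prior odds × LR
               = 3.32 × 8.88
               = 29.48

Step 2: Convert to probability
P(H|E) = Posterior odds / (1 + Posterior odds)
       = 29.48 / (1 + 29.48)
       = 29.48 / 30.48
       = 0.9672

The evidence increased P(H) from 0.7685 to 0.9672.


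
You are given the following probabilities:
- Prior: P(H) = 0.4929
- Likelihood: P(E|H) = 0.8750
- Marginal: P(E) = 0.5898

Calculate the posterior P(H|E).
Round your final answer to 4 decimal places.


Using Bayes' theorem:

P(H|E) = P(E|H) × P(H) / P(E)
       = 0.8750 × 0.4929 / 0.5898
       = 0.43128750 / 0.5898
       = 0.7312

The evidence strengthens our belief in H.
Prior: 0.4929 → Posterior: 0.7312


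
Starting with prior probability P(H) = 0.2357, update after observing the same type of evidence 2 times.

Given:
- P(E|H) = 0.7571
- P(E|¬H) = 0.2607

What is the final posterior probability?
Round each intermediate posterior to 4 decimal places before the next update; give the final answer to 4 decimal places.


Sequential Bayesian updating:

Initial prior: P(H) = 0.2357

Update 1:
  P(E) = 0.7571 × 0.2357 + 0.2607 × 0.7643 = 0.17844847 + 0.19925301 = 0.37770148
  P(H|E) = 0.17844847 / 0.37770148 = 0.4725

Update 2:
  P(E) = 0.7571 × 0.4725 + 0.2607 × 0.5275 = 0.35772975 + 0.13751925 = 0.49524900
  P(H|E) = 0.35772975 / 0.49524900 = 0.7223

Final posterior: 0.7223


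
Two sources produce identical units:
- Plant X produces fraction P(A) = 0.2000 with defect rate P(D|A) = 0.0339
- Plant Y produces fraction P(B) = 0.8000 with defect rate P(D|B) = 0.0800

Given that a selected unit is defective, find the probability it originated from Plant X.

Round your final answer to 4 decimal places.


Let A = from Plant X, D = defective

Given:
- P(A) = 0.2000, P(B) = 0.8000
- P(D|A) = 0.0339, P(D|B) = 0.0800

Step 1: Find P(D)
P(D) = P(D|A)P(A) + P(D|B)P(B)
     = 0.0339 × 0.2000 + 0.0800 × 0.8000
     = 0.00678000 + 0.06400000
     = 0.07078000

Step 2: Apply Bayes' theorem
P(A|D) = P(D|A)P(A) / P(D)
       = 0.00678000 / 0.07078000
       = 0.0958


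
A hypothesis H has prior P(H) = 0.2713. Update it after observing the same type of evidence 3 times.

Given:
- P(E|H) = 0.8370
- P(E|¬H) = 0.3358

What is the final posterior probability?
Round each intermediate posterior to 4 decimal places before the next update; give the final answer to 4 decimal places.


Sequential Bayesian updating:

Initial prior: P(H) = 0.2713

Update 1:
  P(E) = 0.8370 × 0.2713 + 0.3358 × 0.7287 = 0.22707810 + 0.24469746 = 0.47177556
  P(H|E) = 0.22707810 / 0.47177556 = 0.4813

Update 2:
  P(E) = 0.8370 × 0.4813 + 0.3358 × 0.5187 = 0.40284810 + 0.17417946 = 0.57702756
  P(H|E) = 0.40284810 / 0.57702756 = 0.6981

Update 3:
  P(E) = 0.8370 × 0.6981 + 0.3358 × 0.3019 = 0.58430970 + 0.10137802 = 0.68568772
  P(H|E) = 0.58430970 / 0.68568772 = 0.8522

Final posterior: 0.8522


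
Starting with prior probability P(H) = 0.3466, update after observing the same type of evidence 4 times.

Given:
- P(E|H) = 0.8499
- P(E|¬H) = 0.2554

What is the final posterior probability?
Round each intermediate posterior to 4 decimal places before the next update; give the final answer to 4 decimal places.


Sequential Bayesian updating:

Initial prior: P(H) = 0.3466

Update 1:
  P(E) = 0.8499 × 0.3466 + 0.2554 × 0.6534 = 0.29457534 + 0.16687836 = 0.46145370
  P(H|E) = 0.29457534 / 0.46145370 = 0.6384

Update 2:
  P(E) = 0.8499 × 0.6384 + 0.2554 × 0.3616 = 0.54257616 + 0.09235264 = 0.63492880
  P(H|E) = 0.54257616 / 0.63492880 = 0.8545

Update 3:
  P(E) = 0.8499 × 0.8545 + 0.2554 × 0.1455 = 0.72623955 + 0.03716070 = 0.76340025
  P(H|E) = 0.72623955 / 0.76340025 = 0.9513

Update 4:
  P(E) = 0.8499 × 0.9513 + 0.2554 × 0.0487 = 0.80850987 + 0.01243798 = 0.82094785
  P(H|E) = 0.80850987 / 0.82094785 = 0.9848

Final posterior: 0.9848


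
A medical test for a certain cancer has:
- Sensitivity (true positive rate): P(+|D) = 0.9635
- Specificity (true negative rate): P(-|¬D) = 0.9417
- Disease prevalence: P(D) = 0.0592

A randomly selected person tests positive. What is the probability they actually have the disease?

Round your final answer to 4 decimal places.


Let D = has disease, + = positive test

Given:
- P(D) = 0.0592 (prevalence)
- P(+|D) = 0.9635 (sensitivity)
- P(-|¬D) = 0.9417 (specificity)
- P(+|¬D) = 0.0583 (false positive rate = 1 - specificity)

Step 1: Find P(+)
P(+) = P(+|D)P(D) + P(+|¬D)P(¬D)
     = 0.9635 × 0.0592 + 0.0583 × 0.9408
     = 0.05703920 + 0.05484864
     = 0.11188784

Step 2: Apply Bayes' theorem for P(D|+)
P(D|+) = P(+|D)P(D) / P(+)
       = 0.05703920 / 0.11188784
       = 0.5098


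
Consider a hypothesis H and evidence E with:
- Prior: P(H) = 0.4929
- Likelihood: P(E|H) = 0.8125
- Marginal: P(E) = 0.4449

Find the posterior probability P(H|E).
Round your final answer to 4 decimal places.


Using Bayes' theorem:

P(H|E) = P(E|H) × P(H) / P(E)
       = 0.8125 × 0.4929 / 0.4449
       = 0.40048125 / 0.4449
       = 0.9002

The evidence strengthens our belief in H.
Prior: 0.4929 → Posterior: 0.9002


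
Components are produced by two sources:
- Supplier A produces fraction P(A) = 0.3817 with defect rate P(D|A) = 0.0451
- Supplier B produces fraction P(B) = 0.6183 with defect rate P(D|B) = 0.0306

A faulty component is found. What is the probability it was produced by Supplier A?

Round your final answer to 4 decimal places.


Let A = from Supplier A, D = faulty

Given:
- P(A) = 0.3817, P(B) = 0.6183
- P(D|A) = 0.0451, P(D|B) = 0.0306

Step 1: Find P(D)
P(D) = P(D|A)P(A) + P(D|B)P(B)
     = 0.0451 × 0.3817 + 0.0306 × 0.6183
     = 0.01721467 + 0.01891998
     = 0.03613465

Step 2: Apply Bayes' theorem
P(A|D) = P(D|A)P(A) / P(D)
       = 0.01721467 / 0.03613465
       = 0.4764


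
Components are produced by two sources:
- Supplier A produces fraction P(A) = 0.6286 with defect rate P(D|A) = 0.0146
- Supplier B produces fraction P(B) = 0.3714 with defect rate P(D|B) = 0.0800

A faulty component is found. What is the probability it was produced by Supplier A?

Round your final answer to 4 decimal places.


Let A = from Supplier A, D = faulty

Given:
- P(A) = 0.6286, P(B) = 0.3714
- P(D|A) = 0.0146, P(D|B) = 0.0800

Step 1: Find P(D)
P(D) = P(D|A)P(A) + P(D|B)P(B)
     = 0.0146 × 0.6286 + 0.0800 × 0.3714
     = 0.00917756 + 0.02971200
     = 0.03888956

Step 2: Apply Bayes' theorem
P(A|D) = P(D|A)P(A) / P(D)
       = 0.00917756 / 0.03888956
       = 0.2360


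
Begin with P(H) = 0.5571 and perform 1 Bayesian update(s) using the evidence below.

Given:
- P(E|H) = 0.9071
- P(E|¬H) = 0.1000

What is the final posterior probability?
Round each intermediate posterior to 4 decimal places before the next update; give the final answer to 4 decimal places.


Sequential Bayesian updating:

Initial prior: P(H) = 0.5571

Update 1:
  P(E) = 0.9071 × 0.5571 + 0.1000 × 0.4429 = 0.50534541 + 0.04429000 = 0.54963541
  P(H|E) = 0.50534541 / 0.54963541 = 0.9194

Final posterior: 0.9194


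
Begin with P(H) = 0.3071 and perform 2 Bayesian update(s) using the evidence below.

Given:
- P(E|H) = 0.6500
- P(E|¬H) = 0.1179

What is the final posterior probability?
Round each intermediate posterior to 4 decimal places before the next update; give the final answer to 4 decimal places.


Sequential Bayesian updating:

Initial prior: P(H) = 0.3071

Update 1:
  P(E) = 0.6500 × 0.3071 + 0.1179 × 0.6929 = 0.19961500 + 0.08169291 = 0.28130791
  P(H|E) = 0.19961500 / 0.28130791 = 0.7096

Update 2:
  P(E) = 0.6500 × 0.7096 + 0.1179 × 0.2904 = 0.46124000 + 0.03423816 = 0.49547816
  P(H|E) = 0.46124000 / 0.49547816 = 0.9309

Final posterior: 0.9309


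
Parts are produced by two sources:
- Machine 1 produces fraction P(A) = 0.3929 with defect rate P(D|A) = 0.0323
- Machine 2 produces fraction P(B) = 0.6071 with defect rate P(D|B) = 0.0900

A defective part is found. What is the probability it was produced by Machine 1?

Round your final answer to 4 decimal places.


Let A = from Machine 1, D = defective

Given:
- P(A) = 0.3929, P(B) = 0.6071
- P(D|A) = 0.0323, P(D|B) = 0.0900

Step 1: Find P(D)
P(D) = P(D|A)P(A) + P(D|B)P(B)
     = 0.0323 × 0.3929 + 0.0900 × 0.6071
     = 0.01269067 + 0.05463900
     = 0.06732967

Step 2: Apply Bayes' theorem
P(A|D) = P(D|A)P(A) / P(D)
       = 0.01269067 / 0.06732967
       = 0.1885


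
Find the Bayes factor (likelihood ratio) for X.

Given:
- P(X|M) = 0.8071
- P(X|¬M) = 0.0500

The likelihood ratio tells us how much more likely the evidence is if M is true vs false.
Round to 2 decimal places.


Likelihood Ratio (LR) = P(X|M) / P(X|¬M)

LR = 0.8071 / 0.0500
   = 16.14

The evidence is 16.14 times more likely if M is true than if M is false.
Since LR > 1, the evidence supports M over ¬M.


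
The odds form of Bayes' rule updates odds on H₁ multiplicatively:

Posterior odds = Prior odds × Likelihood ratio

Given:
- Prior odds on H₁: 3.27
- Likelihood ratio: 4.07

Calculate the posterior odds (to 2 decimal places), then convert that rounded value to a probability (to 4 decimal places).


Step 1: Calculate posterior odds
Posterior odds = Prior odds × LR
               = 3.27 × 4.07
               = 13.31

Step 2: Convert to probability
P(H₁|E) = Posterior odds / (1 + Posterior odds)
       = 13.31 / (1 + 13.31)
       = 13.31 / 14.31
       = 0.9301

The evidence increased P(H₁) from 0.7658 to 0.9301.


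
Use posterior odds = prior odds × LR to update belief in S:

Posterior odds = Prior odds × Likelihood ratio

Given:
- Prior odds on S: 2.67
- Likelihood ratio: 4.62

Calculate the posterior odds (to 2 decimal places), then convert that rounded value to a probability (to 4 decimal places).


Step 1: Calculate posterior odds
Posterior odds = Prior odds × LR
               = 2.67 × 4.62
               = 12.34

Step 2: Convert to probability
P(S|E) = Posterior odds / (1 + Posterior odds)
       = 12.34 / (1 + 12.34)
       = 12.34 / 13.34
       = 0.9250

The evidence increased P(S) from 0.7275 to 0.9250.


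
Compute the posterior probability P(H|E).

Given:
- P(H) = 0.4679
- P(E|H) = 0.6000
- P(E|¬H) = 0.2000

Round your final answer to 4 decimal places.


Bayes' theorem: P(H|E) = P(E|H) × P(H) / P(E)

Step 1: Calculate P(E) using law of total probability
P(E) = P(E|H)P(H) + P(E|¬H)P(¬H)
     = 0.6000 × 0.4679 + 0.2000 × 0.5321
     = 0.28074000 + 0.10642000
     = 0.38716000

Step 2: Apply Bayes' theorem
P(H|E) = P(E|H) × P(H) / P(E)
       = 0.28074000 / 0.38716000
       = 0.7251


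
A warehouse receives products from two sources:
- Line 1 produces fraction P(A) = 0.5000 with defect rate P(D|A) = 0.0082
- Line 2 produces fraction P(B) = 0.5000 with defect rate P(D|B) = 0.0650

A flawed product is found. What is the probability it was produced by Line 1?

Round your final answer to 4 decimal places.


Let A = from Line 1, D = flawed

Given:
- P(A) = 0.5000, P(B) = 0.5000
- P(D|A) = 0.0082, P(D|B) = 0.0650

Step 1: Find P(D)
P(D) = P(D|A)P(A) + P(D|B)P(B)
     = 0.0082 × 0.5000 + 0.0650 × 0.5000
     = 0.00410000 + 0.03250000
     = 0.03660000

Step 2: Apply Bayes' theorem
P(A|D) = P(D|A)P(A) / P(D)
       = 0.00410000 / 0.03660000
       = 0.1120


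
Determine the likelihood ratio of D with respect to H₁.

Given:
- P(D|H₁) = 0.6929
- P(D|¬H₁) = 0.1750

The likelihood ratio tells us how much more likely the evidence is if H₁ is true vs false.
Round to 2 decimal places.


Likelihood Ratio (LR) = P(D|H₁) / P(D|¬H₁)

LR = 0.6929 / 0.1750
   = 3.96

The evidence is 3.96 times more likely if H₁ is true than if H₁ is false.
Since LR > 1, the evidence supports H₁ over ¬H₁.


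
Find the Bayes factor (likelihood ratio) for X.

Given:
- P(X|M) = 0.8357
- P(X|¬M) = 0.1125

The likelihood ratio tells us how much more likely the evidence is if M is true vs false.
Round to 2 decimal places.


Likelihood Ratio (LR) = P(X|M) / P(X|¬M)

LR = 0.8357 / 0.1125
   = 7.43

The evidence is 7.43 times more likely if M is true than if M is false.
Because LR exceeds 1, X is evidence for M.


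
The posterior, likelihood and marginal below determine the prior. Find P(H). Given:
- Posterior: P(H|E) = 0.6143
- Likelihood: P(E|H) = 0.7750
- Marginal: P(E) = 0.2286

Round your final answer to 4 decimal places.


From Bayes' theorem: P(H|E) = P(E|H) × P(H) / P(E)

Rearranging for P(H):
P(H) = P(H|E) × P(E) / P(E|H)
     = 0.6143 × 0.2286 / 0.7750
     = 0.14042898 / 0.7750
     = 0.1812


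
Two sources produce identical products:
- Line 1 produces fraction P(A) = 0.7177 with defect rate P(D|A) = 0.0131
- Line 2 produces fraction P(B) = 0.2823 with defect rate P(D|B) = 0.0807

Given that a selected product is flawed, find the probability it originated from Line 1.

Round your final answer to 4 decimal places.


Let A = from Line 1, D = flawed

Given:
- P(A) = 0.7177, P(B) = 0.2823
- P(D|A) = 0.0131, P(D|B) = 0.0807

Step 1: Find P(D)
P(D) = P(D|A)P(A) + P(D|B)P(B)
     = 0.0131 × 0.7177 + 0.0807 × 0.2823
     = 0.00940187 + 0.02278161
     = 0.03218348

Step 2: Apply Bayes' theorem
P(A|D) = P(D|A)P(A) / P(D)
       = 0.00940187 / 0.03218348
       = 0.2921
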